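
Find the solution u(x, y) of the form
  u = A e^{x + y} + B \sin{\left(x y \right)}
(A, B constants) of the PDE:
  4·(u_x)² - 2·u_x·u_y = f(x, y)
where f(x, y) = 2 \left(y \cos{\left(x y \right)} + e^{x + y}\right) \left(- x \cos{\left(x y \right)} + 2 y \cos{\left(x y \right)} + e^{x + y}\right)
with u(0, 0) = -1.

Substitute the ansatz u = A e^{x + y} + B \sin{\left(x y \right)} into the left-hand side.
Derivatives of the ansatz:
  u_x = A e^{x} e^{y} + B y \cos{\left(x y \right)}
  u_y = A e^{x} e^{y} + B x \cos{\left(x y \right)}
Term by term:
  4·(u_x)² = 4 A^{2} e^{2 x} e^{2 y} + 8 A B y e^{x} e^{y} \cos{\left(x y \right)} + 4 B^{2} y^{2} \cos^{2}{\left(x y \right)}
  -2·u_x·u_y = - 2 A^{2} e^{2 x} e^{2 y} - 2 A B x e^{x} e^{y} \cos{\left(x y \right)} - 2 A B y e^{x} e^{y} \cos{\left(x y \right)} - 2 B^{2} x y \cos^{2}{\left(x y \right)}
So the left-hand side equals
  2 A^{2} e^{2 x} e^{2 y} - 2 A B x e^{x} e^{y} \cos{\left(x y \right)} + 6 A B y e^{x} e^{y} \cos{\left(x y \right)} - 2 B^{2} x y \cos^{2}{\left(x y \right)} + 4 B^{2} y^{2} \cos^{2}{\left(x y \right)}
This must equal f(x, y) identically; expanded, f = - 2 x y \cos^{2}{\left(x y \right)} - 2 x e^{x} e^{y} \cos{\left(x y \right)} + 4 y^{2} \cos^{2}{\left(x y \right)} + 6 y e^{x} e^{y} \cos{\left(x y \right)} + 2 e^{2 x} e^{2 y}.
Matching coefficients of the independent functions:
  [y^{2} \cos^{2}{\left(x y \right)}]:  4 B^{2} = 4
  [e^{2 x} e^{2 y}]:  2 A^{2} = 2
  [x y \cos^{2}{\left(x y \right)}]:  - 2 B^{2} = -2
  [x e^{x} e^{y} \cos{\left(x y \right)}]:  - 2 A B = -2
  [y e^{x} e^{y} \cos{\left(x y \right)}]:  6 A B = 6
These equations allow (A, B) = (-1, -1) or (1, 1).
Impose the point condition(s):
  u(0, 0) = -1  ⟹  A = -1
Only A = -1, B = -1 satisfies everything.
Hence u(x, y) = - e^{x + y} - \sin{\left(x y \right)}.

Answer: u(x, y) = - e^{x + y} - \sin{\left(x y \right)}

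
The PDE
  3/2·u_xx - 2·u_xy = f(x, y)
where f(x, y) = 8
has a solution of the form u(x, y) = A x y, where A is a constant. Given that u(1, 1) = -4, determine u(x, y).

Substitute the ansatz u = A x y into the left-hand side.
Derivatives of the ansatz:
  u_xx = 0
  u_xy = A
Term by term:
  3/2·u_xx = 0
  -2·u_xy = - 2 A
So the left-hand side equals
  - 2 A
This must equal f(x, y) = 8 identically.
Matching coefficients of the independent functions:
  [constant term]:  - 2 A = 8
Solving: A = -4.
Check against the point condition:
  u(1, 1) = -4  ⟹  A = -4  ✓
Hence u(x, y) = - 4 x y.

Answer: u(x, y) = - 4 x y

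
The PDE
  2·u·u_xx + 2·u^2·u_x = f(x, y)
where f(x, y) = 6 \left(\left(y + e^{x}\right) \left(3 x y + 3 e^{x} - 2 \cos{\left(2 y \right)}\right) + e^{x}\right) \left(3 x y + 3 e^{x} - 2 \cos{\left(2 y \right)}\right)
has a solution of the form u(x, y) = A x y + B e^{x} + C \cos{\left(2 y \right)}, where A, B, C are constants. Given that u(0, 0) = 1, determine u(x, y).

Substitute the ansatz u = A x y + B e^{x} + C \cos{\left(2 y \right)} into the left-hand side.
Derivatives of the ansatz:
  u_xx = B e^{x}
  u_x = A y + B e^{x}
Term by term:
  2·u·u_xx = 2 A B x y e^{x} + 2 B^{2} e^{2 x} + 2 B C e^{x} \cos{\left(2 y \right)}
  2·u^2·u_x = 2 A^{3} x^{2} y^{3} + 2 A^{2} B x^{2} y^{2} e^{x} + 4 A^{2} B x y^{2} e^{x} + 4 A^{2} C x y^{2} \cos{\left(2 y \right)} + 4 A B^{2} x y e^{2 x} + 2 A B^{2} y e^{2 x} + 4 A B C x y e^{x} \cos{\left(2 y \right)} + 4 A B C y e^{x} \cos{\left(2 y \right)} + 2 A C^{2} y \cos^{2}{\left(2 y \right)} + 2 B^{3} e^{3 x} + 4 B^{2} C e^{2 x} \cos{\left(2 y \right)} + 2 B C^{2} e^{x} \cos^{2}{\left(2 y \right)}
So the left-hand side equals
  2 A^{3} x^{2} y^{3} + 2 A^{2} B x^{2} y^{2} e^{x} + 4 A^{2} B x y^{2} e^{x} + 4 A^{2} C x y^{2} \cos{\left(2 y \right)} + 4 A B^{2} x y e^{2 x} + 2 A B^{2} y e^{2 x} + 4 A B C x y e^{x} \cos{\left(2 y \right)} + 4 A B C y e^{x} \cos{\left(2 y \right)} + 2 A B x y e^{x} + 2 A C^{2} y \cos^{2}{\left(2 y \right)} + 2 B^{3} e^{3 x} + 4 B^{2} C e^{2 x} \cos{\left(2 y \right)} + 2 B^{2} e^{2 x} + 2 B C^{2} e^{x} \cos^{2}{\left(2 y \right)} + 2 B C e^{x} \cos{\left(2 y \right)}
This must equal f(x, y) identically; expanded, f = 54 x^{2} y^{3} + 54 x^{2} y^{2} e^{x} + 108 x y^{2} e^{x} - 72 x y^{2} \cos{\left(2 y \right)} + 108 x y e^{2 x} - 72 x y e^{x} \cos{\left(2 y \right)} + 18 x y e^{x} + 54 y e^{2 x} - 72 y e^{x} \cos{\left(2 y \right)} + 24 y \cos^{2}{\left(2 y \right)} + 54 e^{3 x} - 72 e^{2 x} \cos{\left(2 y \right)} + 18 e^{2 x} + 24 e^{x} \cos^{2}{\left(2 y \right)} - 12 e^{x} \cos{\left(2 y \right)}.
Matching coefficients of the independent functions:
(each divided by its leading coefficient; functions giving the same equation are listed together)
  [x^{2} y^{3}]:  A^{3} - 27 = 0
  [y e^{2 x}, x y e^{2 x}]:  A B^{2} - 27 = 0
  [y \cos^{2}{\left(2 y \right)}]:  A C^{2} - 12 = 0
  [e^{x} \cos{\left(2 y \right)}]:  B C + 6 = 0
  [e^{x} \cos^{2}{\left(2 y \right)}]:  B C^{2} - 12 = 0
  [e^{2 x} \cos{\left(2 y \right)}]:  B^{2} C + 18 = 0
  [x y e^{x}]:  A B - 9 = 0
  [x y^{2} e^{x}, x^{2} y^{2} e^{x}]:  A^{2} B - 27 = 0
  [x y^{2} \cos{\left(2 y \right)}]:  A^{2} C + 18 = 0
  [y e^{x} \cos{\left(2 y \right)}, x y e^{x} \cos{\left(2 y \right)}]:  A B C + 18 = 0
  [e^{2 x}]:  B^{2} - 9 = 0
  [e^{3 x}]:  B^{3} - 27 = 0
Solving: A = 3, B = 3, C = -2.
Check against the point condition:
  u(0, 0) = 1  ⟹  B + C = 1  ✓
Hence u(x, y) = 3 x y + 3 e^{x} - 2 \cos{\left(2 y \right)}.

Answer: u(x, y) = 3 x y + 3 e^{x} - 2 \cos{\left(2 y \right)}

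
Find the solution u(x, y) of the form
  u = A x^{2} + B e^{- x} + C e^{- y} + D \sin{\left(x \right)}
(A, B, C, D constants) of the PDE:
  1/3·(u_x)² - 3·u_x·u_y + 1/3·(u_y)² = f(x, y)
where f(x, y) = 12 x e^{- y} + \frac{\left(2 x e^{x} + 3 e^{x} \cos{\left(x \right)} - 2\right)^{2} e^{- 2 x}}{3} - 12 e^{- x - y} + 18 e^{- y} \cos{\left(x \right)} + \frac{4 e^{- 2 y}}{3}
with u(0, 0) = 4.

Answer: u(x, y) = x^{2} + 3 \sin{\left(x \right)} + 2 e^{- y} + 2 e^{- x}

Derivation:
Substitute the ansatz u = A x^{2} + B e^{- x} + C e^{- y} + D \sin{\left(x \right)} into the left-hand side.
Derivatives of the ansatz:
  u_x = 2 A x - B e^{- x} + D \cos{\left(x \right)}
  u_y = - C e^{- y}
Term by term:
  1/3·(u_x)² = \frac{4 A^{2} x^{2}}{3} - \frac{4 A B x e^{- x}}{3} + \frac{4 A D x \cos{\left(x \right)}}{3} + \frac{B^{2} e^{- 2 x}}{3} - \frac{2 B D e^{- x} \cos{\left(x \right)}}{3} + \frac{D^{2} \cos^{2}{\left(x \right)}}{3}
  -3·u_x·u_y = 6 A C x e^{- y} - 3 B C e^{- x} e^{- y} + 3 C D e^{- y} \cos{\left(x \right)}
  1/3·(u_y)² = \frac{C^{2} e^{- 2 y}}{3}
So the left-hand side equals
  \frac{4 A^{2} x^{2}}{3} - \frac{4 A B x e^{- x}}{3} + 6 A C x e^{- y} + \frac{4 A D x \cos{\left(x \right)}}{3} + \frac{B^{2} e^{- 2 x}}{3} - 3 B C e^{- x} e^{- y} - \frac{2 B D e^{- x} \cos{\left(x \right)}}{3} + \frac{C^{2} e^{- 2 y}}{3} + 3 C D e^{- y} \cos{\left(x \right)} + \frac{D^{2} \cos^{2}{\left(x \right)}}{3}
This must equal f(x, y) identically; expanded, f = \frac{4 x^{2}}{3} + 4 x \cos{\left(x \right)} + 12 x e^{- y} - \frac{8 x e^{- x}}{3} + 3 \cos^{2}{\left(x \right)} + 18 e^{- y} \cos{\left(x \right)} + \frac{4 e^{- 2 y}}{3} - 4 e^{- x} \cos{\left(x \right)} - 12 e^{- x} e^{- y} + \frac{4 e^{- 2 x}}{3}.
Matching coefficients of the independent functions:
  [x^{2}]:  \frac{4 A^{2}}{3} = \frac{4}{3}
  [x e^{- x}]:  - \frac{4 A B}{3} = - \frac{8}{3}
  [x e^{- y}]:  6 A C = 12
  [x \cos{\left(x \right)}]:  \frac{4 A D}{3} = 4
  [e^{- x} e^{- y}]:  - 3 B C = -12
  [e^{- x} \cos{\left(x \right)}]:  - \frac{2 B D}{3} = -4
  [e^{- y} \cos{\left(x \right)}]:  3 C D = 18
  [e^{- 2 x}]:  \frac{B^{2}}{3} = \frac{4}{3}
  [e^{- 2 y}]:  \frac{C^{2}}{3} = \frac{4}{3}
  [\cos^{2}{\left(x \right)}]:  \frac{D^{2}}{3} = 3
These equations allow (A, B, C, D) = (-1, -2, -2, -3) or (1, 2, 2, 3).
Impose the point condition(s):
  u(0, 0) = 4  ⟹  B + C = 4
Only A = 1, B = 2, C = 2, D = 3 satisfies everything.
Hence u(x, y) = x^{2} + 3 \sin{\left(x \right)} + 2 e^{- y} + 2 e^{- x}.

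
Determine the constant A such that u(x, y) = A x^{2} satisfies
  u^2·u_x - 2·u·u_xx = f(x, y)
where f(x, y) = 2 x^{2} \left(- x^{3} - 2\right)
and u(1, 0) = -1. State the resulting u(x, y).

Substitute the ansatz u = A x^{2} into the left-hand side.
Derivatives of the ansatz:
  u_x = 2 A x
  u_xx = 2 A
Term by term:
  u^2·u_x = 2 A^{3} x^{5}
  -2·u·u_xx = - 4 A^{2} x^{2}
So the left-hand side equals
  2 A^{3} x^{5} - 4 A^{2} x^{2}
This must equal f(x, y) identically; expanded, f = - 2 x^{5} - 4 x^{2}.
Matching coefficients of the independent functions:
  [x^{2}]:  - 4 A^{2} = -4
  [x^{5}]:  2 A^{3} = -2
Solving: A = -1.
Check against the point condition:
  u(1, 0) = -1  ⟹  A = -1  ✓
Hence u(x, y) = - x^{2}.

Answer: u(x, y) = - x^{2}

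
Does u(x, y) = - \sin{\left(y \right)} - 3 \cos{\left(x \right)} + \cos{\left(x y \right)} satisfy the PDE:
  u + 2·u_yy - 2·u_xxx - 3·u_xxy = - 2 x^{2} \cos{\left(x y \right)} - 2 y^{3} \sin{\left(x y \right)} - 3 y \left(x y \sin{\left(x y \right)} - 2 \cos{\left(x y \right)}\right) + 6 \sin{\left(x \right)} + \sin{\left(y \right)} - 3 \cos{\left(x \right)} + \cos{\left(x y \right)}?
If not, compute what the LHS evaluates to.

Evaluate each term of the left-hand side for u = - \sin{\left(y \right)} - 3 \cos{\left(x \right)} + \cos{\left(x y \right)}.
Derivatives:
  u_yy = - x^{2} \cos{\left(x y \right)} + \sin{\left(y \right)}
  u_xxx = y^{3} \sin{\left(x y \right)} - 3 \sin{\left(x \right)}
  u_xxy = x y^{2} \sin{\left(x y \right)} - 2 y \cos{\left(x y \right)}
Terms:
  u = - \sin{\left(y \right)} - 3 \cos{\left(x \right)} + \cos{\left(x y \right)}
  2·u_yy = - 2 x^{2} \cos{\left(x y \right)} + 2 \sin{\left(y \right)}
  -2·u_xxx = - 2 y^{3} \sin{\left(x y \right)} + 6 \sin{\left(x \right)}
  -3·u_xxy = 3 y \left(- x y \sin{\left(x y \right)} + 2 \cos{\left(x y \right)}\right)
Sum: LHS = - 2 x^{2} \cos{\left(x y \right)} - 2 y^{3} \sin{\left(x y \right)} - 3 y \left(x y \sin{\left(x y \right)} - 2 \cos{\left(x y \right)}\right) + 6 \sin{\left(x \right)} + \sin{\left(y \right)} - 3 \cos{\left(x \right)} + \cos{\left(x y \right)}
This is exactly the given right-hand side, so u is a solution.

Answer: Yes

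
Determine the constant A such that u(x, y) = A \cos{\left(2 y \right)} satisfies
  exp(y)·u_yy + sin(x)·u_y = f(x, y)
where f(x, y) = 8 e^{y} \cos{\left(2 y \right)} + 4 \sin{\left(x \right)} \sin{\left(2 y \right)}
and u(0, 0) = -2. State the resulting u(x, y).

Substitute the ansatz u = A \cos{\left(2 y \right)} into the left-hand side.
Derivatives of the ansatz:
  u_yy = - 4 A \cos{\left(2 y \right)}
  u_y = - 2 A \sin{\left(2 y \right)}
Term by term:
  exp(y)·u_yy = - 4 A e^{y} \cos{\left(2 y \right)}
  sin(x)·u_y = - 2 A \sin{\left(x \right)} \sin{\left(2 y \right)}
So the left-hand side equals
  - 4 A e^{y} \cos{\left(2 y \right)} - 2 A \sin{\left(x \right)} \sin{\left(2 y \right)}
This must equal f(x, y) = 8 e^{y} \cos{\left(2 y \right)} + 4 \sin{\left(x \right)} \sin{\left(2 y \right)} identically.
Matching coefficients of the independent functions:
  [e^{y} \cos{\left(2 y \right)}]:  - 4 A = 8
  [\sin{\left(x \right)} \sin{\left(2 y \right)}]:  - 2 A = 4
Solving: A = -2.
Check against the point condition:
  u(0, 0) = -2  ⟹  A = -2  ✓
Hence u(x, y) = - 2 \cos{\left(2 y \right)}.

Answer: u(x, y) = - 2 \cos{\left(2 y \right)}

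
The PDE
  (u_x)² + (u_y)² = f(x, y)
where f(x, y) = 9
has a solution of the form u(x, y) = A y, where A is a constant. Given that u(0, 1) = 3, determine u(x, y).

Substitute the ansatz u = A y into the left-hand side.
Derivatives of the ansatz:
  u_x = 0
  u_y = A
Term by term:
  (u_x)² = 0
  (u_y)² = A^{2}
So the left-hand side equals
  A^{2}
This must equal f(x, y) = 9 identically.
Matching coefficients of the independent functions:
  [constant term]:  A^{2} = 9
These equations allow (A) = (-3) or (3).
Impose the point condition(s):
  u(0, 1) = 3  ⟹  A = 3
Only A = 3 satisfies everything.
Hence u(x, y) = 3 y.

Answer: u(x, y) = 3 y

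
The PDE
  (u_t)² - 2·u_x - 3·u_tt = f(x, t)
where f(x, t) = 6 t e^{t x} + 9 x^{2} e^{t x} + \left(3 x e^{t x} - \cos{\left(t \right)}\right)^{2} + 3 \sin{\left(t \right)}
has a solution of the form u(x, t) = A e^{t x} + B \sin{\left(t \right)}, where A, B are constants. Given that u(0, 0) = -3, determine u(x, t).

Substitute the ansatz u = A e^{t x} + B \sin{\left(t \right)} into the left-hand side.
Derivatives of the ansatz:
  u_t = A x e^{t x} + B \cos{\left(t \right)}
  u_x = A t e^{t x}
  u_tt = A x^{2} e^{t x} - B \sin{\left(t \right)}
Term by term:
  (u_t)² = A^{2} x^{2} e^{2 t x} + 2 A B x e^{t x} \cos{\left(t \right)} + B^{2} \cos^{2}{\left(t \right)}
  -2·u_x = - 2 A t e^{t x}
  -3·u_tt = - 3 A x^{2} e^{t x} + 3 B \sin{\left(t \right)}
So the left-hand side equals
  A^{2} x^{2} e^{2 t x} + 2 A B x e^{t x} \cos{\left(t \right)} - 2 A t e^{t x} - 3 A x^{2} e^{t x} + B^{2} \cos^{2}{\left(t \right)} + 3 B \sin{\left(t \right)}
This must equal f(x, t) identically; expanded, f = 6 t e^{t x} + 9 x^{2} e^{2 t x} + 9 x^{2} e^{t x} - 6 x e^{t x} \cos{\left(t \right)} + 3 \sin{\left(t \right)} + \cos^{2}{\left(t \right)}.
Matching coefficients of the independent functions:
  [t e^{t x}]:  - 2 A = 6
  [x^{2} e^{t x}]:  - 3 A = 9
  [x^{2} e^{2 t x}]:  A^{2} = 9
  [x e^{t x} \cos{\left(t \right)}]:  2 A B = -6
  [\sin{\left(t \right)}]:  3 B = 3
  [\cos^{2}{\left(t \right)}]:  B^{2} = 1
Solving: A = -3, B = 1.
Check against the point condition:
  u(0, 0) = -3  ⟹  A = -3  ✓
Hence u(x, t) = - 3 e^{t x} + \sin{\left(t \right)}.

Answer: u(x, t) = - 3 e^{t x} + \sin{\left(t \right)}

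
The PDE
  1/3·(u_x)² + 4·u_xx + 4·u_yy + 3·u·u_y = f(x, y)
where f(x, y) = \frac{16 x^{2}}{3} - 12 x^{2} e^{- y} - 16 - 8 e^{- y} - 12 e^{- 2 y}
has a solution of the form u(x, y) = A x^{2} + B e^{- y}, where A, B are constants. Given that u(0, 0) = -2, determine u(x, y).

Substitute the ansatz u = A x^{2} + B e^{- y} into the left-hand side.
Derivatives of the ansatz:
  u_x = 2 A x
  u_xx = 2 A
  u_yy = B e^{- y}
  u_y = - B e^{- y}
Term by term:
  1/3·(u_x)² = \frac{4 A^{2} x^{2}}{3}
  4·u_xx = 8 A
  4·u_yy = 4 B e^{- y}
  3·u·u_y = - 3 A B x^{2} e^{- y} - 3 B^{2} e^{- 2 y}
So the left-hand side equals
  \frac{4 A^{2} x^{2}}{3} - 3 A B x^{2} e^{- y} + 8 A - 3 B^{2} e^{- 2 y} + 4 B e^{- y}
This must equal f(x, y) = \frac{16 x^{2}}{3} - 12 x^{2} e^{- y} - 16 - 8 e^{- y} - 12 e^{- 2 y} identically.
Matching coefficients of the independent functions:
  [constant term]:  8 A = -16
  [x^{2}]:  \frac{4 A^{2}}{3} = \frac{16}{3}
  [x^{2} e^{- y}]:  - 3 A B = -12
  [e^{- 2 y}]:  - 3 B^{2} = -12
  [e^{- y}]:  4 B = -8
Solving: A = -2, B = -2.
Check against the point condition:
  u(0, 0) = -2  ⟹  B = -2  ✓
Hence u(x, y) = - 2 x^{2} - 2 e^{- y}.

Answer: u(x, y) = - 2 x^{2} - 2 e^{- y}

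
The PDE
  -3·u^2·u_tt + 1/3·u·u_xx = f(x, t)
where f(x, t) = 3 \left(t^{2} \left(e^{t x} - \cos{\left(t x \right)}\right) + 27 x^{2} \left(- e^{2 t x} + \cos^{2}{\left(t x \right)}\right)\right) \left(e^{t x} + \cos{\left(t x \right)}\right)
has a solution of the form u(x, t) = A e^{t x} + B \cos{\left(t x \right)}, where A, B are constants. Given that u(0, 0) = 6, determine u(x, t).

Answer: u(x, t) = 3 e^{t x} + 3 \cos{\left(t x \right)}

Derivation:
Substitute the ansatz u = A e^{t x} + B \cos{\left(t x \right)} into the left-hand side.
Derivatives of the ansatz:
  u_tt = A x^{2} e^{t x} - B x^{2} \cos{\left(t x \right)}
  u_xx = A t^{2} e^{t x} - B t^{2} \cos{\left(t x \right)}
Term by term:
  -3·u^2·u_tt = - 3 A^{3} x^{2} e^{3 t x} - 3 A^{2} B x^{2} e^{2 t x} \cos{\left(t x \right)} + 3 A B^{2} x^{2} e^{t x} \cos^{2}{\left(t x \right)} + 3 B^{3} x^{2} \cos^{3}{\left(t x \right)}
  1/3·u·u_xx = \frac{A^{2} t^{2} e^{2 t x}}{3} - \frac{B^{2} t^{2} \cos^{2}{\left(t x \right)}}{3}
So the left-hand side equals
  - 3 A^{3} x^{2} e^{3 t x} - 3 A^{2} B x^{2} e^{2 t x} \cos{\left(t x \right)} + \frac{A^{2} t^{2} e^{2 t x}}{3} + 3 A B^{2} x^{2} e^{t x} \cos^{2}{\left(t x \right)} + 3 B^{3} x^{2} \cos^{3}{\left(t x \right)} - \frac{B^{2} t^{2} \cos^{2}{\left(t x \right)}}{3}
This must equal f(x, t) identically; expanded, f = 3 t^{2} e^{2 t x} - 3 t^{2} \cos^{2}{\left(t x \right)} - 81 x^{2} e^{3 t x} - 81 x^{2} e^{2 t x} \cos{\left(t x \right)} + 81 x^{2} e^{t x} \cos^{2}{\left(t x \right)} + 81 x^{2} \cos^{3}{\left(t x \right)}.
Matching coefficients of the independent functions:
  [t^{2} e^{2 t x}]:  \frac{A^{2}}{3} = 3
  [t^{2} \cos^{2}{\left(t x \right)}]:  - \frac{B^{2}}{3} = -3
  [x^{2} e^{3 t x}]:  - 3 A^{3} = -81
  [x^{2} \cos^{3}{\left(t x \right)}]:  3 B^{3} = 81
  [x^{2} e^{t x} \cos^{2}{\left(t x \right)}]:  3 A B^{2} = 81
  [x^{2} e^{2 t x} \cos{\left(t x \right)}]:  - 3 A^{2} B = -81
Solving: A = 3, B = 3.
Check against the point condition:
  u(0, 0) = 6  ⟹  A + B = 6  ✓
Hence u(x, t) = 3 e^{t x} + 3 \cos{\left(t x \right)}.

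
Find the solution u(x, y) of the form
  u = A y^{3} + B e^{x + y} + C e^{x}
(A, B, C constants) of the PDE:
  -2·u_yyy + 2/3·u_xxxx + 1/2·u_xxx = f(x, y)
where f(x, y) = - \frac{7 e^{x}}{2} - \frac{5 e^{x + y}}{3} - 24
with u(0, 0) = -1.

Substitute the ansatz u = A y^{3} + B e^{x + y} + C e^{x} into the left-hand side.
Derivatives of the ansatz:
  u_yyy = 6 A + B e^{x} e^{y}
  u_xxxx = B e^{x} e^{y} + C e^{x}
  u_xxx = B e^{x} e^{y} + C e^{x}
Term by term:
  -2·u_yyy = - 12 A - 2 B e^{x} e^{y}
  2/3·u_xxxx = \frac{2 B e^{x} e^{y}}{3} + \frac{2 C e^{x}}{3}
  1/2·u_xxx = \frac{B e^{x} e^{y}}{2} + \frac{C e^{x}}{2}
So the left-hand side equals
  - 12 A - \frac{5 B e^{x} e^{y}}{6} + \frac{7 C e^{x}}{6}
This must equal f(x, y) identically; expanded, f = - \frac{5 e^{x} e^{y}}{3} - \frac{7 e^{x}}{2} - 24.
Matching coefficients of the independent functions:
  [constant term]:  - 12 A = -24
  [e^{x} e^{y}]:  - \frac{5 B}{6} = - \frac{5}{3}
  [e^{x}]:  \frac{7 C}{6} = - \frac{7}{2}
Solving: A = 2, B = 2, C = -3.
Check against the point condition:
  u(0, 0) = -1  ⟹  B + C = -1  ✓
Hence u(x, y) = 2 y^{3} - 3 e^{x} + 2 e^{x + y}.

Answer: u(x, y) = 2 y^{3} - 3 e^{x} + 2 e^{x + y}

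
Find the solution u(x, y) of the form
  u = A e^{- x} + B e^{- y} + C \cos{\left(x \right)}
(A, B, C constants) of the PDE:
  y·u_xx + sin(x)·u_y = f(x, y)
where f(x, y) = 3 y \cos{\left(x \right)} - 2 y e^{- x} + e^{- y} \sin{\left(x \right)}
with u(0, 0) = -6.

Answer: u(x, y) = - 3 \cos{\left(x \right)} - e^{- y} - 2 e^{- x}

Derivation:
Substitute the ansatz u = A e^{- x} + B e^{- y} + C \cos{\left(x \right)} into the left-hand side.
Derivatives of the ansatz:
  u_xx = A e^{- x} - C \cos{\left(x \right)}
  u_y = - B e^{- y}
Term by term:
  y·u_xx = A y e^{- x} - C y \cos{\left(x \right)}
  sin(x)·u_y = - B e^{- y} \sin{\left(x \right)}
So the left-hand side equals
  A y e^{- x} - B e^{- y} \sin{\left(x \right)} - C y \cos{\left(x \right)}
This must equal f(x, y) = 3 y \cos{\left(x \right)} - 2 y e^{- x} + e^{- y} \sin{\left(x \right)} identically.
Matching coefficients of the independent functions:
  [y e^{- x}]:  A = -2
  [y \cos{\left(x \right)}]:  - C = 3
  [e^{- y} \sin{\left(x \right)}]:  - B = 1
Solving: A = -2, B = -1, C = -3.
Check against the point condition:
  u(0, 0) = -6  ⟹  A + B + C = -6  ✓
Hence u(x, y) = - 3 \cos{\left(x \right)} - e^{- y} - 2 e^{- x}.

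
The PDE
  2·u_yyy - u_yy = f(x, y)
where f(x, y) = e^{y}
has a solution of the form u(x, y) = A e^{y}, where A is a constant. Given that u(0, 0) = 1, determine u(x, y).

Substitute the ansatz u = A e^{y} into the left-hand side.
Derivatives of the ansatz:
  u_yyy = A e^{y}
  u_yy = A e^{y}
Term by term:
  2·u_yyy = 2 A e^{y}
  -u_yy = - A e^{y}
So the left-hand side equals
  A e^{y}
This must equal f(x, y) = e^{y} identically.
Matching coefficients of the independent functions:
  [e^{y}]:  A = 1
Solving: A = 1.
Check against the point condition:
  u(0, 0) = 1  ⟹  A = 1  ✓
Hence u(x, y) = e^{y}.

Answer: u(x, y) = e^{y}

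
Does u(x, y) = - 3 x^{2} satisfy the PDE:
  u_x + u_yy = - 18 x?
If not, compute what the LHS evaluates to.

Answer: No, the LHS evaluates to - 6 x

Derivation:
Evaluate each term of the left-hand side for u = - 3 x^{2}.
Derivatives:
  u_x = - 6 x
  u_yy = 0
Terms:
  u_x = - 6 x
  u_yy = 0
Sum: LHS = - 6 x
Given right-hand side: - 18 x. Difference LHS − RHS = 12 x ≠ 0, so u is not a solution.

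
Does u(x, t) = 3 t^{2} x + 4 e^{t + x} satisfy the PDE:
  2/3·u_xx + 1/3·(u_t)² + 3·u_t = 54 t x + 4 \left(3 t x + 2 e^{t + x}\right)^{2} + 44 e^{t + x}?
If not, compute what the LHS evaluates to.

Evaluate each term of the left-hand side for u = 3 t^{2} x + 4 e^{t + x}.
Derivatives:
  u_xx = 4 e^{t} e^{x}
  u_t = 6 t x + 4 e^{t} e^{x}
Terms:
  2/3·u_xx = \frac{8 e^{t + x}}{3}
  1/3·(u_t)² = \frac{4 \left(3 t x + 2 e^{t + x}\right)^{2}}{3}
  3·u_t = 18 t x + 12 e^{t + x}
Sum: LHS = 18 t x + \frac{4 \left(3 t x + 2 e^{t + x}\right)^{2}}{3} + \frac{44 e^{t + x}}{3}
Given right-hand side: 54 t x + 4 \left(3 t x + 2 e^{t + x}\right)^{2} + 44 e^{t + x}. Difference LHS − RHS = - 36 t x - \frac{8 \left(3 t x + 2 e^{t + x}\right)^{2}}{3} - \frac{88 e^{t + x}}{3} ≠ 0, so u is not a solution.

Answer: No, the LHS evaluates to 18 t x + \frac{4 \left(3 t x + 2 e^{t + x}\right)^{2}}{3} + \frac{44 e^{t + x}}{3}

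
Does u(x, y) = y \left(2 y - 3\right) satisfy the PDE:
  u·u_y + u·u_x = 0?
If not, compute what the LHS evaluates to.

Evaluate each term of the left-hand side for u = y \left(2 y - 3\right).
Derivatives:
  u_y = 4 y - 3
  u_x = 0
Terms:
  u·u_y = y \left(2 y - 3\right) \left(4 y - 3\right)
  u·u_x = 0
Sum: LHS = y \left(2 y - 3\right) \left(4 y - 3\right)
Given right-hand side: 0. Difference LHS − RHS = y \left(2 y - 3\right) \left(4 y - 3\right) ≠ 0, so u is not a solution.

Answer: No, the LHS evaluates to y \left(2 y - 3\right) \left(4 y - 3\right)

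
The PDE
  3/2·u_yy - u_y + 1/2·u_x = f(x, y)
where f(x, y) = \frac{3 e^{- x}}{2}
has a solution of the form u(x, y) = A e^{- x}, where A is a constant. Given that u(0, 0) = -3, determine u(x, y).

Substitute the ansatz u = A e^{- x} into the left-hand side.
Derivatives of the ansatz:
  u_yy = 0
  u_y = 0
  u_x = - A e^{- x}
Term by term:
  3/2·u_yy = 0
  -u_y = 0
  1/2·u_x = - \frac{A e^{- x}}{2}
So the left-hand side equals
  - \frac{A e^{- x}}{2}
This must equal f(x, y) = \frac{3 e^{- x}}{2} identically.
Matching coefficients of the independent functions:
  [e^{- x}]:  - \frac{A}{2} = \frac{3}{2}
Solving: A = -3.
Check against the point condition:
  u(0, 0) = -3  ⟹  A = -3  ✓
Hence u(x, y) = - 3 e^{- x}.

Answer: u(x, y) = - 3 e^{- x}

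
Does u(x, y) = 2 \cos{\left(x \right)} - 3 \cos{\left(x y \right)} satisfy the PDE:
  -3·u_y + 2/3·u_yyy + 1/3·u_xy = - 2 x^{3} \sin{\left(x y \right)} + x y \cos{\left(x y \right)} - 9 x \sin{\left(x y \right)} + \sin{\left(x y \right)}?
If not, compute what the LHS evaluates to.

Evaluate each term of the left-hand side for u = 2 \cos{\left(x \right)} - 3 \cos{\left(x y \right)}.
Derivatives:
  u_y = 3 x \sin{\left(x y \right)}
  u_yyy = - 3 x^{3} \sin{\left(x y \right)}
  u_xy = 3 x y \cos{\left(x y \right)} + 3 \sin{\left(x y \right)}
Terms:
  -3·u_y = - 9 x \sin{\left(x y \right)}
  2/3·u_yyy = - 2 x^{3} \sin{\left(x y \right)}
  1/3·u_xy = x y \cos{\left(x y \right)} + \sin{\left(x y \right)}
Sum: LHS = - 2 x^{3} \sin{\left(x y \right)} + x y \cos{\left(x y \right)} - 9 x \sin{\left(x y \right)} + \sin{\left(x y \right)}
This is exactly the given right-hand side, so u is a solution.

Answer: Yes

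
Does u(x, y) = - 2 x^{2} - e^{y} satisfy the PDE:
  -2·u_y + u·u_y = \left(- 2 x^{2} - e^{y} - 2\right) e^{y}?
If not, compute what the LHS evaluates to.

Answer: No, the LHS evaluates to \left(2 x^{2} + e^{y} + 2\right) e^{y}

Derivation:
Evaluate each term of the left-hand side for u = - 2 x^{2} - e^{y}.
Derivatives:
  u_y = - e^{y}
Terms:
  -2·u_y = 2 e^{y}
  u·u_y = \left(2 x^{2} + e^{y}\right) e^{y}
Sum: LHS = \left(2 x^{2} + e^{y} + 2\right) e^{y}
Given right-hand side: \left(- 2 x^{2} - e^{y} - 2\right) e^{y}. Difference LHS − RHS = 2 \left(2 x^{2} + e^{y} + 2\right) e^{y} ≠ 0, so u is not a solution.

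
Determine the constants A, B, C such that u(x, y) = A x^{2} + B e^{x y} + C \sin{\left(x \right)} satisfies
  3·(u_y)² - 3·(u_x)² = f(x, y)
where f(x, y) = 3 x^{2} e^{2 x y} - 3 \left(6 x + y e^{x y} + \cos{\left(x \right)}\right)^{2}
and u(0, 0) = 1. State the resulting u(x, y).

Substitute the ansatz u = A x^{2} + B e^{x y} + C \sin{\left(x \right)} into the left-hand side.
Derivatives of the ansatz:
  u_y = B x e^{x y}
  u_x = 2 A x + B y e^{x y} + C \cos{\left(x \right)}
Term by term:
  3·(u_y)² = 3 B^{2} x^{2} e^{2 x y}
  -3·(u_x)² = - 12 A^{2} x^{2} - 12 A B x y e^{x y} - 12 A C x \cos{\left(x \right)} - 3 B^{2} y^{2} e^{2 x y} - 6 B C y e^{x y} \cos{\left(x \right)} - 3 C^{2} \cos^{2}{\left(x \right)}
So the left-hand side equals
  - 12 A^{2} x^{2} - 12 A B x y e^{x y} - 12 A C x \cos{\left(x \right)} + 3 B^{2} x^{2} e^{2 x y} - 3 B^{2} y^{2} e^{2 x y} - 6 B C y e^{x y} \cos{\left(x \right)} - 3 C^{2} \cos^{2}{\left(x \right)}
This must equal f(x, y) identically; expanded, f = 3 x^{2} e^{2 x y} - 108 x^{2} - 36 x y e^{x y} - 36 x \cos{\left(x \right)} - 3 y^{2} e^{2 x y} - 6 y e^{x y} \cos{\left(x \right)} - 3 \cos^{2}{\left(x \right)}.
Matching coefficients of the independent functions:
  [x^{2}]:  - 12 A^{2} = -108
  [x \cos{\left(x \right)}]:  - 12 A C = -36
  [x^{2} e^{2 x y}]:  3 B^{2} = 3
  [y^{2} e^{2 x y}]:  - 3 B^{2} = -3
  [x y e^{x y}]:  - 12 A B = -36
  [y e^{x y} \cos{\left(x \right)}]:  - 6 B C = -6
  [\cos^{2}{\left(x \right)}]:  - 3 C^{2} = -3
These equations allow (A, B, C) = (-3, -1, -1) or (3, 1, 1).
Impose the point condition(s):
  u(0, 0) = 1  ⟹  B = 1
Only A = 3, B = 1, C = 1 satisfies everything.
Hence u(x, y) = 3 x^{2} + e^{x y} + \sin{\left(x \right)}.

Answer: u(x, y) = 3 x^{2} + e^{x y} + \sin{\left(x \right)}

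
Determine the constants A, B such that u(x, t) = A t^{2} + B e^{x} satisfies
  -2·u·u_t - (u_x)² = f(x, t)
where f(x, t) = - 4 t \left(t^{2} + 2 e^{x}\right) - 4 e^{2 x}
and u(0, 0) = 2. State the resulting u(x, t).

Substitute the ansatz u = A t^{2} + B e^{x} into the left-hand side.
Derivatives of the ansatz:
  u_t = 2 A t
  u_x = B e^{x}
Term by term:
  -2·u·u_t = - 4 A^{2} t^{3} - 4 A B t e^{x}
  -(u_x)² = - B^{2} e^{2 x}
So the left-hand side equals
  - 4 A^{2} t^{3} - 4 A B t e^{x} - B^{2} e^{2 x}
This must equal f(x, t) identically; expanded, f = - 4 t^{3} - 8 t e^{x} - 4 e^{2 x}.
Matching coefficients of the independent functions:
  [t^{3}]:  - 4 A^{2} = -4
  [t e^{x}]:  - 4 A B = -8
  [e^{2 x}]:  - B^{2} = -4
These equations allow (A, B) = (-1, -2) or (1, 2).
Impose the point condition(s):
  u(0, 0) = 2  ⟹  B = 2
Only A = 1, B = 2 satisfies everything.
Hence u(x, t) = t^{2} + 2 e^{x}.

Answer: u(x, t) = t^{2} + 2 e^{x}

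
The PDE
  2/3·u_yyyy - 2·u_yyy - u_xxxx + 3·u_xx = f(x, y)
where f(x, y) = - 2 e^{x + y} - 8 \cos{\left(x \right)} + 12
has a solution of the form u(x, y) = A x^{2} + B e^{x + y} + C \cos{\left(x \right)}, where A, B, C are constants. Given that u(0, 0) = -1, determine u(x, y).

Substitute the ansatz u = A x^{2} + B e^{x + y} + C \cos{\left(x \right)} into the left-hand side.
Derivatives of the ansatz:
  u_yyyy = B e^{x} e^{y}
  u_yyy = B e^{x} e^{y}
  u_xxxx = B e^{x} e^{y} + C \cos{\left(x \right)}
  u_xx = 2 A + B e^{x} e^{y} - C \cos{\left(x \right)}
Term by term:
  2/3·u_yyyy = \frac{2 B e^{x} e^{y}}{3}
  -2·u_yyy = - 2 B e^{x} e^{y}
  -u_xxxx = - B e^{x} e^{y} - C \cos{\left(x \right)}
  3·u_xx = 6 A + 3 B e^{x} e^{y} - 3 C \cos{\left(x \right)}
So the left-hand side equals
  6 A + \frac{2 B e^{x} e^{y}}{3} - 4 C \cos{\left(x \right)}
This must equal f(x, y) identically; expanded, f = - 2 e^{x} e^{y} - 8 \cos{\left(x \right)} + 12.
Matching coefficients of the independent functions:
  [constant term]:  6 A = 12
  [e^{x} e^{y}]:  \frac{2 B}{3} = -2
  [\cos{\left(x \right)}]:  - 4 C = -8
Solving: A = 2, B = -3, C = 2.
Check against the point condition:
  u(0, 0) = -1  ⟹  B + C = -1  ✓
Hence u(x, y) = 2 x^{2} - 3 e^{x + y} + 2 \cos{\left(x \right)}.

Answer: u(x, y) = 2 x^{2} - 3 e^{x + y} + 2 \cos{\left(x \right)}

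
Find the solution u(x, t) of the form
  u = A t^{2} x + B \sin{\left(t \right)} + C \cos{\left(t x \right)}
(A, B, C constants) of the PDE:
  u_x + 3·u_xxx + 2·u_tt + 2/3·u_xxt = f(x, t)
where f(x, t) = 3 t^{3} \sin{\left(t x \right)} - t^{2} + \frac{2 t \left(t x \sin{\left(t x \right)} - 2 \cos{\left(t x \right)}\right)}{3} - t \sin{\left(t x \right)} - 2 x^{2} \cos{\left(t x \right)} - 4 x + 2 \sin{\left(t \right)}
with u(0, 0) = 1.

Substitute the ansatz u = A t^{2} x + B \sin{\left(t \right)} + C \cos{\left(t x \right)} into the left-hand side.
Derivatives of the ansatz:
  u_x = A t^{2} - C t \sin{\left(t x \right)}
  u_xxx = C t^{3} \sin{\left(t x \right)}
  u_tt = 2 A x - B \sin{\left(t \right)} - C x^{2} \cos{\left(t x \right)}
  u_xxt = C t^{2} x \sin{\left(t x \right)} - 2 C t \cos{\left(t x \right)}
Term by term:
  u_x = A t^{2} - C t \sin{\left(t x \right)}
  3·u_xxx = 3 C t^{3} \sin{\left(t x \right)}
  2·u_tt = 4 A x - 2 B \sin{\left(t \right)} - 2 C x^{2} \cos{\left(t x \right)}
  2/3·u_xxt = \frac{2 C t^{2} x \sin{\left(t x \right)}}{3} - \frac{4 C t \cos{\left(t x \right)}}{3}
So the left-hand side equals
  A t^{2} + 4 A x - 2 B \sin{\left(t \right)} + 3 C t^{3} \sin{\left(t x \right)} + \frac{2 C t^{2} x \sin{\left(t x \right)}}{3} - C t \sin{\left(t x \right)} - \frac{4 C t \cos{\left(t x \right)}}{3} - 2 C x^{2} \cos{\left(t x \right)}
This must equal f(x, t) identically; expanded, f = 3 t^{3} \sin{\left(t x \right)} + \frac{2 t^{2} x \sin{\left(t x \right)}}{3} - t^{2} - t \sin{\left(t x \right)} - \frac{4 t \cos{\left(t x \right)}}{3} - 2 x^{2} \cos{\left(t x \right)} - 4 x + 2 \sin{\left(t \right)}.
Matching coefficients of the independent functions:
  [t^{2}]:  A = -1
  [x]:  4 A = -4
  [t \sin{\left(t x \right)}]:  - C = -1
  [t \cos{\left(t x \right)}]:  - \frac{4 C}{3} = - \frac{4}{3}
  [t^{3} \sin{\left(t x \right)}]:  3 C = 3
  [x^{2} \cos{\left(t x \right)}]:  - 2 C = -2
  [t^{2} x \sin{\left(t x \right)}]:  \frac{2 C}{3} = \frac{2}{3}
  [\sin{\left(t \right)}]:  - 2 B = 2
Solving: A = -1, B = -1, C = 1.
Check against the point condition:
  u(0, 0) = 1  ⟹  C = 1  ✓
Hence u(x, t) = - t^{2} x - \sin{\left(t \right)} + \cos{\left(t x \right)}.

Answer: u(x, t) = - t^{2} x - \sin{\left(t \right)} + \cos{\left(t x \right)}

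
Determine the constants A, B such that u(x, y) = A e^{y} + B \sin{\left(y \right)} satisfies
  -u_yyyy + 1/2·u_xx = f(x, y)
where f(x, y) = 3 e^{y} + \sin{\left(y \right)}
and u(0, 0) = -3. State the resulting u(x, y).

Answer: u(x, y) = - 3 e^{y} - \sin{\left(y \right)}

Derivation:
Substitute the ansatz u = A e^{y} + B \sin{\left(y \right)} into the left-hand side.
Derivatives of the ansatz:
  u_yyyy = A e^{y} + B \sin{\left(y \right)}
  u_xx = 0
Term by term:
  -u_yyyy = - A e^{y} - B \sin{\left(y \right)}
  1/2·u_xx = 0
So the left-hand side equals
  - A e^{y} - B \sin{\left(y \right)}
This must equal f(x, y) = 3 e^{y} + \sin{\left(y \right)} identically.
Matching coefficients of the independent functions:
  [e^{y}]:  - A = 3
  [\sin{\left(y \right)}]:  - B = 1
Solving: A = -3, B = -1.
Check against the point condition:
  u(0, 0) = -3  ⟹  A = -3  ✓
Hence u(x, y) = - 3 e^{y} - \sin{\left(y \right)}.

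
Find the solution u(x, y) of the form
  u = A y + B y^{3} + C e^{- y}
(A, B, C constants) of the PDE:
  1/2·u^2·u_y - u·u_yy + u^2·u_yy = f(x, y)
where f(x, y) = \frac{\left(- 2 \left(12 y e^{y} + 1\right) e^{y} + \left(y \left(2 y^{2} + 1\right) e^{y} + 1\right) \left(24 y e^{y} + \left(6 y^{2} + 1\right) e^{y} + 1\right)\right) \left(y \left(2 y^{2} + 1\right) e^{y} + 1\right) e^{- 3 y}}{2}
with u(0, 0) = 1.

Substitute the ansatz u = A y + B y^{3} + C e^{- y} into the left-hand side.
Derivatives of the ansatz:
  u_y = A + 3 B y^{2} - C e^{- y}
  u_yy = 6 B y + C e^{- y}
Term by term:
  1/2·u^2·u_y = \frac{A^{3} y^{2}}{2} + \frac{5 A^{2} B y^{4}}{2} - \frac{A^{2} C y^{2} e^{- y}}{2} + A^{2} C y e^{- y} + \frac{7 A B^{2} y^{6}}{2} - A B C y^{4} e^{- y} + 4 A B C y^{3} e^{- y} - A C^{2} y e^{- 2 y} + \frac{A C^{2} e^{- 2 y}}{2} + \frac{3 B^{3} y^{8}}{2} - \frac{B^{2} C y^{6} e^{- y}}{2} + 3 B^{2} C y^{5} e^{- y} - B C^{2} y^{3} e^{- 2 y} + \frac{3 B C^{2} y^{2} e^{- 2 y}}{2} - \frac{C^{3} e^{- 3 y}}{2}
  -u·u_yy = - 6 A B y^{2} - A C y e^{- y} - 6 B^{2} y^{4} - B C y^{3} e^{- y} - 6 B C y e^{- y} - C^{2} e^{- 2 y}
  u^2·u_yy = 6 A^{2} B y^{3} + A^{2} C y^{2} e^{- y} + 12 A B^{2} y^{5} + 2 A B C y^{4} e^{- y} + 12 A B C y^{2} e^{- y} + 2 A C^{2} y e^{- 2 y} + 6 B^{3} y^{7} + B^{2} C y^{6} e^{- y} + 12 B^{2} C y^{4} e^{- y} + 2 B C^{2} y^{3} e^{- 2 y} + 6 B C^{2} y e^{- 2 y} + C^{3} e^{- 3 y}
Sum these and collect like terms in the independent variables.
This must equal f(x, y) identically; expanded, f = 12 y^{8} + 48 y^{7} + 14 y^{6} + 2 y^{6} e^{- y} + 48 y^{5} + 12 y^{5} e^{- y} - 19 y^{4} + 50 y^{4} e^{- y} + 12 y^{3} + 6 y^{3} e^{- y} + 2 y^{3} e^{- 2 y} - \frac{23 y^{2}}{2} + \frac{49 y^{2} e^{- y}}{2} + 3 y^{2} e^{- 2 y} - 12 y e^{- y} + 13 y e^{- 2 y} - \frac{e^{- 2 y}}{2} + \frac{e^{- 3 y}}{2}.
Matching coefficients of the independent functions:
(each divided by its leading coefficient; functions giving the same equation are listed together)
  [y^{2}]:  A^{3} - 12 A B + 23 = 0
  [y^{3}]:  A^{2} B - 2 = 0
  [y^{4}]:  A^{2} B - \frac{12 B^{2}}{5} + \frac{38}{5} = 0
  [y^{5}, y^{6}]:  A B^{2} - 4 = 0
  [y^{7}, y^{8}]:  B^{3} - 8 = 0
  [y e^{- 2 y}]:  A C^{2} + 6 B C^{2} - 13 = 0
  [y e^{- y}]:  A^{2} C - A C - 6 B C + 12 = 0
  [y^{2} e^{- 2 y}, y^{3} e^{- 2 y}]:  B C^{2} - 2 = 0
  [y^{2} e^{- y}]:  A^{2} C + 24 A B C - 49 = 0
  [y^{3} e^{- y}]:  A B C - \frac{B C}{4} - \frac{3}{2} = 0
  [y^{4} e^{- y}]:  A B C + 12 B^{2} C - 50 = 0
  [y^{5} e^{- y}, y^{6} e^{- y}]:  B^{2} C - 4 = 0
  [e^{- 3 y}]:  C^{3} - 1 = 0
  [e^{- 2 y}]:  A C^{2} - 2 C^{2} + 1 = 0
Solving: A = 1, B = 2, C = 1.
Check against the point condition:
  u(0, 0) = 1  ⟹  C = 1  ✓
Hence u(x, y) = 2 y^{3} + y + e^{- y}.

Answer: u(x, y) = 2 y^{3} + y + e^{- y}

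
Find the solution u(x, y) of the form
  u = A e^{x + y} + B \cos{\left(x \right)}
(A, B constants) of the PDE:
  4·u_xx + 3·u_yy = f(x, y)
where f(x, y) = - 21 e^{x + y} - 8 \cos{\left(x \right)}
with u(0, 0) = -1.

Substitute the ansatz u = A e^{x + y} + B \cos{\left(x \right)} into the left-hand side.
Derivatives of the ansatz:
  u_xx = A e^{x} e^{y} - B \cos{\left(x \right)}
  u_yy = A e^{x} e^{y}
Term by term:
  4·u_xx = 4 A e^{x} e^{y} - 4 B \cos{\left(x \right)}
  3·u_yy = 3 A e^{x} e^{y}
So the left-hand side equals
  7 A e^{x} e^{y} - 4 B \cos{\left(x \right)}
This must equal f(x, y) identically; expanded, f = - 21 e^{x} e^{y} - 8 \cos{\left(x \right)}.
Matching coefficients of the independent functions:
  [e^{x} e^{y}]:  7 A = -21
  [\cos{\left(x \right)}]:  - 4 B = -8
Solving: A = -3, B = 2.
Check against the point condition:
  u(0, 0) = -1  ⟹  A + B = -1  ✓
Hence u(x, y) = - 3 e^{x + y} + 2 \cos{\left(x \right)}.

Answer: u(x, y) = - 3 e^{x + y} + 2 \cos{\left(x \right)}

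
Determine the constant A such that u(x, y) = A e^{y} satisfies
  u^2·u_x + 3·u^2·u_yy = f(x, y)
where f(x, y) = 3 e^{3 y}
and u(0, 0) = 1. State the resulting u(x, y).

Substitute the ansatz u = A e^{y} into the left-hand side.
Derivatives of the ansatz:
  u_x = 0
  u_yy = A e^{y}
Term by term:
  u^2·u_x = 0
  3·u^2·u_yy = 3 A^{3} e^{3 y}
So the left-hand side equals
  3 A^{3} e^{3 y}
This must equal f(x, y) = 3 e^{3 y} identically.
Matching coefficients of the independent functions:
  [e^{3 y}]:  3 A^{3} = 3
Solving: A = 1.
Check against the point condition:
  u(0, 0) = 1  ⟹  A = 1  ✓
Hence u(x, y) = e^{y}.

Answer: u(x, y) = e^{y}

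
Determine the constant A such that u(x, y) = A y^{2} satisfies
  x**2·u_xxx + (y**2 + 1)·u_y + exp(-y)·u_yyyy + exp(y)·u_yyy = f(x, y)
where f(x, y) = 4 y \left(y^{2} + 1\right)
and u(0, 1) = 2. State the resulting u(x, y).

Answer: u(x, y) = 2 y^{2}

Derivation:
Substitute the ansatz u = A y^{2} into the left-hand side.
Derivatives of the ansatz:
  u_xxx = 0
  u_y = 2 A y
  u_yyyy = 0
  u_yyy = 0
Term by term:
  x**2·u_xxx = 0
  (y**2 + 1)·u_y = 2 A y^{3} + 2 A y
  exp(-y)·u_yyyy = 0
  exp(y)·u_yyy = 0
So the left-hand side equals
  2 A y^{3} + 2 A y
This must equal f(x, y) identically; expanded, f = 4 y^{3} + 4 y.
Matching coefficients of the independent functions:
  [y, y^{3}]:  2 A = 4
Solving: A = 2.
Check against the point condition:
  u(0, 1) = 2  ⟹  A = 2  ✓
Hence u(x, y) = 2 y^{2}.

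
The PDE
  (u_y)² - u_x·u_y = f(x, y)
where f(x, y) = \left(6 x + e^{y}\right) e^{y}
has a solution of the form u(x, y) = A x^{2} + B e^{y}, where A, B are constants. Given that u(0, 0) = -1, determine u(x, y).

Substitute the ansatz u = A x^{2} + B e^{y} into the left-hand side.
Derivatives of the ansatz:
  u_y = B e^{y}
  u_x = 2 A x
Term by term:
  (u_y)² = B^{2} e^{2 y}
  -u_x·u_y = - 2 A B x e^{y}
So the left-hand side equals
  - 2 A B x e^{y} + B^{2} e^{2 y}
This must equal f(x, y) = \left(6 x + e^{y}\right) e^{y} identically.
Matching coefficients of the independent functions:
  [x e^{y}]:  - 2 A B = 6
  [e^{2 y}]:  B^{2} = 1
These equations allow (A, B) = (-3, 1) or (3, -1).
Impose the point condition(s):
  u(0, 0) = -1  ⟹  B = -1
Only A = 3, B = -1 satisfies everything.
Hence u(x, y) = 3 x^{2} - e^{y}.

Answer: u(x, y) = 3 x^{2} - e^{y}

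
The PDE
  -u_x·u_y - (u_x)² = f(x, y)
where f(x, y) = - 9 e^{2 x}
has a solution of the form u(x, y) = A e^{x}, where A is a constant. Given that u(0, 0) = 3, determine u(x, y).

Substitute the ansatz u = A e^{x} into the left-hand side.
Derivatives of the ansatz:
  u_x = A e^{x}
  u_y = 0
Term by term:
  -u_x·u_y = 0
  -(u_x)² = - A^{2} e^{2 x}
So the left-hand side equals
  - A^{2} e^{2 x}
This must equal f(x, y) = - 9 e^{2 x} identically.
Matching coefficients of the independent functions:
  [e^{2 x}]:  - A^{2} = -9
These equations allow (A) = (-3) or (3).
Impose the point condition(s):
  u(0, 0) = 3  ⟹  A = 3
Only A = 3 satisfies everything.
Hence u(x, y) = 3 e^{x}.

Answer: u(x, y) = 3 e^{x}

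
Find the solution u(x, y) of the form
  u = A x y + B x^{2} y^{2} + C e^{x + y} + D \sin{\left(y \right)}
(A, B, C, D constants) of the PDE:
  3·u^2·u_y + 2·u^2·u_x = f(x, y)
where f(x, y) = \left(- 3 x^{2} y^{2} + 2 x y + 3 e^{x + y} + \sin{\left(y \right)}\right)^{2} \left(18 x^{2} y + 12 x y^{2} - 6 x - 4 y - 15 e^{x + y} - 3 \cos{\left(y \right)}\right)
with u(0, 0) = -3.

Substitute the ansatz u = A x y + B x^{2} y^{2} + C e^{x + y} + D \sin{\left(y \right)} into the left-hand side.
Derivatives of the ansatz:
  u_y = A x + 2 B x^{2} y + C e^{x} e^{y} + D \cos{\left(y \right)}
  u_x = A y + 2 B x y^{2} + C e^{x} e^{y}
Term by term:
  3·u^2·u_y = 3 A^{3} x^{3} y^{2} + 12 A^{2} B x^{4} y^{3} + 3 A^{2} C x^{2} y^{2} e^{x} e^{y} + 6 A^{2} C x^{2} y e^{x} e^{y} + 3 A^{2} D x^{2} y^{2} \cos{\left(y \right)} + 6 A^{2} D x^{2} y \sin{\left(y \right)} + 15 A B^{2} x^{5} y^{4} + 6 A B C x^{3} y^{3} e^{x} e^{y} + 18 A B C x^{3} y^{2} e^{x} e^{y} + 6 A B D x^{3} y^{3} \cos{\left(y \right)} + 18 A B D x^{3} y^{2} \sin{\left(y \right)} + 6 A C^{2} x y e^{2 x} e^{2 y} + 3 A C^{2} x e^{2 x} e^{2 y} + 6 A C D x y e^{x} e^{y} \sin{\left(y \right)} + 6 A C D x y e^{x} e^{y} \cos{\left(y \right)} + 6 A C D x e^{x} e^{y} \sin{\left(y \right)} + 6 A D^{2} x y \sin{\left(y \right)} \cos{\left(y \right)} + 3 A D^{2} x \sin^{2}{\left(y \right)} + 6 B^{3} x^{6} y^{5} + 3 B^{2} C x^{4} y^{4} e^{x} e^{y} + 12 B^{2} C x^{4} y^{3} e^{x} e^{y} + 3 B^{2} D x^{4} y^{4} \cos{\left(y \right)} + 12 B^{2} D x^{4} y^{3} \sin{\left(y \right)} + 6 B C^{2} x^{2} y^{2} e^{2 x} e^{2 y} + 6 B C^{2} x^{2} y e^{2 x} e^{2 y} + 6 B C D x^{2} y^{2} e^{x} e^{y} \sin{\left(y \right)} + 6 B C D x^{2} y^{2} e^{x} e^{y} \cos{\left(y \right)} + 12 B C D x^{2} y e^{x} e^{y} \sin{\left(y \right)} + 6 B D^{2} x^{2} y^{2} \sin{\left(y \right)} \cos{\left(y \right)} + 6 B D^{2} x^{2} y \sin^{2}{\left(y \right)} + 3 C^{3} e^{3 x} e^{3 y} + 6 C^{2} D e^{2 x} e^{2 y} \sin{\left(y \right)} + 3 C^{2} D e^{2 x} e^{2 y} \cos{\left(y \right)} + 3 C D^{2} e^{x} e^{y} \sin^{2}{\left(y \right)} + 6 C D^{2} e^{x} e^{y} \sin{\left(y \right)} \cos{\left(y \right)} + 3 D^{3} \sin^{2}{\left(y \right)} \cos{\left(y \right)}
  2·u^2·u_x = 2 A^{3} x^{2} y^{3} + 8 A^{2} B x^{3} y^{4} + 2 A^{2} C x^{2} y^{2} e^{x} e^{y} + 4 A^{2} C x y^{2} e^{x} e^{y} + 4 A^{2} D x y^{2} \sin{\left(y \right)} + 10 A B^{2} x^{4} y^{5} + 4 A B C x^{3} y^{3} e^{x} e^{y} + 12 A B C x^{2} y^{3} e^{x} e^{y} + 12 A B D x^{2} y^{3} \sin{\left(y \right)} + 4 A C^{2} x y e^{2 x} e^{2 y} + 2 A C^{2} y e^{2 x} e^{2 y} + 4 A C D x y e^{x} e^{y} \sin{\left(y \right)} + 4 A C D y e^{x} e^{y} \sin{\left(y \right)} + 2 A D^{2} y \sin^{2}{\left(y \right)} + 4 B^{3} x^{5} y^{6} + 2 B^{2} C x^{4} y^{4} e^{x} e^{y} + 8 B^{2} C x^{3} y^{4} e^{x} e^{y} + 8 B^{2} D x^{3} y^{4} \sin{\left(y \right)} + 4 B C^{2} x^{2} y^{2} e^{2 x} e^{2 y} + 4 B C^{2} x y^{2} e^{2 x} e^{2 y} + 4 B C D x^{2} y^{2} e^{x} e^{y} \sin{\left(y \right)} + 8 B C D x y^{2} e^{x} e^{y} \sin{\left(y \right)} + 4 B D^{2} x y^{2} \sin^{2}{\left(y \right)} + 2 C^{3} e^{3 x} e^{3 y} + 4 C^{2} D e^{2 x} e^{2 y} \sin{\left(y \right)} + 2 C D^{2} e^{x} e^{y} \sin^{2}{\left(y \right)}
Sum these and collect like terms in the independent variables.
This must equal f(x, y) identically; expanded, f = 162 x^{6} y^{5} + 108 x^{5} y^{6} - 270 x^{5} y^{4} - 180 x^{4} y^{5} - 135 x^{4} y^{4} e^{x} e^{y} - 27 x^{4} y^{4} \cos{\left(y \right)} - 324 x^{4} y^{3} e^{x} e^{y} - 108 x^{4} y^{3} \sin{\left(y \right)} + 144 x^{4} y^{3} - 216 x^{3} y^{4} e^{x} e^{y} - 72 x^{3} y^{4} \sin{\left(y \right)} + 96 x^{3} y^{4} + 180 x^{3} y^{3} e^{x} e^{y} + 36 x^{3} y^{3} \cos{\left(y \right)} + 324 x^{3} y^{2} e^{x} e^{y} + 108 x^{3} y^{2} \sin{\left(y \right)} - 24 x^{3} y^{2} + 216 x^{2} y^{3} e^{x} e^{y} + 72 x^{2} y^{3} \sin{\left(y \right)} - 16 x^{2} y^{3} + 270 x^{2} y^{2} e^{2 x} e^{2 y} + 90 x^{2} y^{2} e^{x} e^{y} \sin{\left(y \right)} + 54 x^{2} y^{2} e^{x} e^{y} \cos{\left(y \right)} - 60 x^{2} y^{2} e^{x} e^{y} + 18 x^{2} y^{2} \sin{\left(y \right)} \cos{\left(y \right)} - 12 x^{2} y^{2} \cos{\left(y \right)} + 162 x^{2} y e^{2 x} e^{2 y} + 108 x^{2} y e^{x} e^{y} \sin{\left(y \right)} - 72 x^{2} y e^{x} e^{y} + 18 x^{2} y \sin^{2}{\left(y \right)} - 24 x^{2} y \sin{\left(y \right)} + 108 x y^{2} e^{2 x} e^{2 y} + 72 x y^{2} e^{x} e^{y} \sin{\left(y \right)} - 48 x y^{2} e^{x} e^{y} + 12 x y^{2} \sin^{2}{\left(y \right)} - 16 x y^{2} \sin{\left(y \right)} - 180 x y e^{2 x} e^{2 y} - 60 x y e^{x} e^{y} \sin{\left(y \right)} - 36 x y e^{x} e^{y} \cos{\left(y \right)} - 12 x y \sin{\left(y \right)} \cos{\left(y \right)} - 54 x e^{2 x} e^{2 y} - 36 x e^{x} e^{y} \sin{\left(y \right)} - 6 x \sin^{2}{\left(y \right)} - 36 y e^{2 x} e^{2 y} - 24 y e^{x} e^{y} \sin{\left(y \right)} - 4 y \sin^{2}{\left(y \right)} - 135 e^{3 x} e^{3 y} - 90 e^{2 x} e^{2 y} \sin{\left(y \right)} - 27 e^{2 x} e^{2 y} \cos{\left(y \right)} - 15 e^{x} e^{y} \sin^{2}{\left(y \right)} - 18 e^{x} e^{y} \sin{\left(y \right)} \cos{\left(y \right)} - 3 \sin^{2}{\left(y \right)} \cos{\left(y \right)}.
Matching coefficients of the independent functions:
(each divided by its leading coefficient; functions giving the same equation are listed together)
  [x \sin^{2}{\left(y \right)}, y \sin^{2}{\left(y \right)}, x y \sin{\left(y \right)} \cos{\left(y \right)}]:  A D^{2} + 2 = 0
  [x^{2} y^{3}, x^{3} y^{2}]:  A^{3} + 8 = 0
  [x^{3} y^{4}, x^{4} y^{3}]:  A^{2} B - 12 = 0
  [x^{4} y^{5}, x^{5} y^{4}]:  A B^{2} + 18 = 0
  [x^{5} y^{6}, x^{6} y^{5}]:  B^{3} - 27 = 0
  [e^{3 x} e^{3 y}]:  C^{3} + 27 = 0
  [\sin^{2}{\left(y \right)} \cos{\left(y \right)}]:  D^{3} + 1 = 0
  [x y^{2} \sin{\left(y \right)}, x^{2} y \sin{\left(y \right)}, x^{2} y^{2} \cos{\left(y \right)}]:  A^{2} D + 4 = 0
  [x y^{2} \sin^{2}{\left(y \right)}, x^{2} y \sin^{2}{\left(y \right)}, x^{2} y^{2} \sin{\left(y \right)} \cos{\left(y \right)}]:  B D^{2} - 3 = 0
  [x e^{2 x} e^{2 y}, y e^{2 x} e^{2 y}, x y e^{2 x} e^{2 y}]:  A C^{2} + 18 = 0
  [x^{2} y^{3} \sin{\left(y \right)}, x^{3} y^{2} \sin{\left(y \right)}, x^{3} y^{3} \cos{\left(y \right)}]:  A B D - 6 = 0
  [x^{3} y^{4} \sin{\left(y \right)}, x^{4} y^{3} \sin{\left(y \right)}, x^{4} y^{4} \cos{\left(y \right)}]:  B^{2} D + 9 = 0
  [e^{x} e^{y} \sin^{2}{\left(y \right)}, e^{x} e^{y} \sin{\left(y \right)} \cos{\left(y \right)}]:  C D^{2} + 3 = 0
  [e^{2 x} e^{2 y} \sin{\left(y \right)}, e^{2 x} e^{2 y} \cos{\left(y \right)}]:  C^{2} D + 9 = 0
  [x y^{2} e^{x} e^{y}, x^{2} y e^{x} e^{y}, x^{2} y^{2} e^{x} e^{y}]:  A^{2} C + 12 = 0
  [x y^{2} e^{2 x} e^{2 y}, x^{2} y e^{2 x} e^{2 y}, x^{2} y^{2} e^{2 x} e^{2 y}]:  B C^{2} - 27 = 0
  [x e^{x} e^{y} \sin{\left(y \right)}, y e^{x} e^{y} \sin{\left(y \right)}, x y e^{x} e^{y} \sin{\left(y \right)}, …]:  A C D + 6 = 0
  [x^{2} y^{3} e^{x} e^{y}, x^{3} y^{2} e^{x} e^{y}, x^{3} y^{3} e^{x} e^{y}]:  A B C - 18 = 0
  [x^{3} y^{4} e^{x} e^{y}, x^{4} y^{3} e^{x} e^{y}, x^{4} y^{4} e^{x} e^{y}]:  B^{2} C + 27 = 0
  [x y^{2} e^{x} e^{y} \sin{\left(y \right)}, x^{2} y e^{x} e^{y} \sin{\left(y \right)}, x^{2} y^{2} e^{x} e^{y} \sin{\left(y \right)}, …]:  B C D - 9 = 0
Solving: A = -2, B = 3, C = -3, D = -1.
Check against the point condition:
  u(0, 0) = -3  ⟹  C = -3  ✓
Hence u(x, y) = 3 x^{2} y^{2} - 2 x y - 3 e^{x + y} - \sin{\left(y \right)}.

Answer: u(x, y) = 3 x^{2} y^{2} - 2 x y - 3 e^{x + y} - \sin{\left(y \right)}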